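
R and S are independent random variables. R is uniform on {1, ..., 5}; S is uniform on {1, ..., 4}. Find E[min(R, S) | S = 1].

P(S = 1) = 1/4.
Summing min(R,S)·P(x,y) over outcomes with S = 1 gives 1/4.
E[min(R, S) | S = 1] = (1/4) / (1/4) = 1.

1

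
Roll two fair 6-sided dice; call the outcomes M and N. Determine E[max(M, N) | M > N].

P(M > N) = 5/12.
Summing max(M,N)·P(x,y) over outcomes with M > N gives 35/18.
E[max(M, N) | M > N] = (35/18) / (5/12) = 14/3.

14/3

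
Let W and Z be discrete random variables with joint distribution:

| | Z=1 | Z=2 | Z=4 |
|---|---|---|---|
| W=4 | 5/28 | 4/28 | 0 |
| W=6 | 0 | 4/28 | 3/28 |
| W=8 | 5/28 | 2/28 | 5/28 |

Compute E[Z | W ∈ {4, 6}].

33/16

P(W ∈ {4, 6}) = 4/7.
Σ Z·P over the event = 1·(5/28) + 2·(4/28) + 2·(4/28) + 4·(3/28) = 33/28.
E[Z | W ∈ {4, 6}] = (33/28) / (4/7) = 33/16.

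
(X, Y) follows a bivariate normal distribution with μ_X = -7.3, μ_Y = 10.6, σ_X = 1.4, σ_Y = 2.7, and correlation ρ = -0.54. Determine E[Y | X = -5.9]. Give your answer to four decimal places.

E[Y | X=x] = μ_Y + ρ(σ_Y/σ_X)(x − μ_X) for jointly normal variables.
E[Y | X=-5.9] = 10.6 + (-0.54)·(2.7/1.4)·(-5.9 − (-7.3)) = 10.6 + (-1.0414)·(1.4) = 9.1420.

9.1420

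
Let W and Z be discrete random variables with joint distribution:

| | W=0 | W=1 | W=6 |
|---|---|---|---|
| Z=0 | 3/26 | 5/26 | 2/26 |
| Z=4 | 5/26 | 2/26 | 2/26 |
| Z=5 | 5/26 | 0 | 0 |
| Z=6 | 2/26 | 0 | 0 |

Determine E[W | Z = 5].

0

P(Z = 5) = 5/26.
Σ W·P over the event = 0·(5/26) = 0.
E[W | Z = 5] = (0) / (5/26) = 0.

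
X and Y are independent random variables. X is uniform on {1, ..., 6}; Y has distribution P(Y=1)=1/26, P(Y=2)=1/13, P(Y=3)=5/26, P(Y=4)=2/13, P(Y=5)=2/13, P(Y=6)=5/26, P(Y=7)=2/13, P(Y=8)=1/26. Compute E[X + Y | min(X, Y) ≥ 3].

P(min(X, Y) ≥ 3) = 23/39.
Summing (X+Y)·P(x,y) over outcomes with min(X, Y) ≥ 3 gives 147/26.
E[X + Y | min(X, Y) ≥ 3] = (147/26) / (23/39) = 441/46.

441/46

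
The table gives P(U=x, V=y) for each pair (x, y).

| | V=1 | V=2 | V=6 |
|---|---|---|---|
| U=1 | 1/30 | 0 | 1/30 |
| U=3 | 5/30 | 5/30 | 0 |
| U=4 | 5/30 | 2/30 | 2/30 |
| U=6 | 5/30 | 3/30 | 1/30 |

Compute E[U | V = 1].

33/8

P(V = 1) = 8/15.
Σ U·P over the event = 1·(1/30) + 3·(5/30) + 4·(5/30) + 6·(5/30) = 11/5.
E[U | V = 1] = (11/5) / (8/15) = 33/8.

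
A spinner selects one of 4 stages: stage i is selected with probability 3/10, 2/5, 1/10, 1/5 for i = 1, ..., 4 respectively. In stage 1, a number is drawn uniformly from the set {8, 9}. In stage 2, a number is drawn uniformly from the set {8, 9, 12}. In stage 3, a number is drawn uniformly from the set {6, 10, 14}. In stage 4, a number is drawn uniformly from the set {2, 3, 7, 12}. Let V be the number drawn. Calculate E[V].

E[V | stage 1] = (8+9)/2 = 17/2.
E[V | stage 2] = (8+9+12)/3 = 29/3.
E[V | stage 3] = (6+10+14)/3 = 10.
E[V | stage 4] = (2+3+7+12)/4 = 6.
E[V] = (3/10)·(17/2) + (2/5)·(29/3) + (1/10)·(10) + (1/5)·(6) = 517/60.

517/60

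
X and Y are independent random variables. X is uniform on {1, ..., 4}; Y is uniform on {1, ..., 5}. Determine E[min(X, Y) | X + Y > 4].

P(X + Y > 4) = 7/10.
Summing min(X,Y)·P(x,y) over outcomes with X + Y > 4 gives 33/20.
E[min(X, Y) | X + Y > 4] = (33/20) / (7/10) = 33/14.

33/14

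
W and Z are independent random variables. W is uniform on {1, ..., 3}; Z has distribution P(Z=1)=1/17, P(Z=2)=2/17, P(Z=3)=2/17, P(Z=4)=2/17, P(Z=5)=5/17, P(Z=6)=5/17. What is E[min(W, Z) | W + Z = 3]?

P(W + Z = 3) = 1/17.
Summing min(W,Z)·P(x,y) over outcomes with W + Z = 3 gives 1/17.
E[min(W, Z) | W + Z = 3] = (1/17) / (1/17) = 1.

1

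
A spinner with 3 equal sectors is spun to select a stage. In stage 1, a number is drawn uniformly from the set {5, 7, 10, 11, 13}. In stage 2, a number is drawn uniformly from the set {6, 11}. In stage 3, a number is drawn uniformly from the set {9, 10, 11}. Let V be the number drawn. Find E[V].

277/30

E[V | stage 1] = (5+7+10+11+13)/5 = 46/5.
E[V | stage 2] = (6+11)/2 = 17/2.
E[V | stage 3] = (9+10+11)/3 = 10.
By the law of total expectation,
E[V] = (1/3)·(46/5) + (1/3)·(17/2) + (1/3)·(10) = 277/30.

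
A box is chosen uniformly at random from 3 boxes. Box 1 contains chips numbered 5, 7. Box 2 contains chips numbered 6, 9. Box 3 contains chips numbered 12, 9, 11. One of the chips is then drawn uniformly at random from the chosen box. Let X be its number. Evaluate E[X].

145/18

E[X | box 1] = (5+7)/2 = 6.
E[X | box 2] = (6+9)/2 = 15/2.
E[X | box 3] = (12+9+11)/3 = 32/3.
E[X] = (1/3)·(6) + (1/3)·(15/2) + (1/3)·(32/3) = 145/18.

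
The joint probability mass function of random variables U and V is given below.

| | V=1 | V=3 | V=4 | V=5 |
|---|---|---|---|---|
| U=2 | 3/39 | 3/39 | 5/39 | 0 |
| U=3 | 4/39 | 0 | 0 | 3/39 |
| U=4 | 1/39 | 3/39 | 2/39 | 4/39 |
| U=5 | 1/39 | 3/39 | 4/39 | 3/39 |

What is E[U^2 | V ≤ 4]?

376/29

P(V ≤ 4) = 29/39.
Summing U^2·P(U=x,V=y) over the conditioning event gives 376/39.
E[U^2 | V ≤ 4] = (376/39) / (29/39) = 376/29.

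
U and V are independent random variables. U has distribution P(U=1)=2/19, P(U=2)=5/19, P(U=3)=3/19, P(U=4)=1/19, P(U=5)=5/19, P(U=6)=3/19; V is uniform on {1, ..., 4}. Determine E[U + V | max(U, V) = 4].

87/14

P(max(U, V) = 4) = 7/38.
Summing (U+V)·P(x,y) over outcomes with max(U, V) = 4 gives 87/76.
E[U + V | max(U, V) = 4] = (87/76) / (7/38) = 87/14.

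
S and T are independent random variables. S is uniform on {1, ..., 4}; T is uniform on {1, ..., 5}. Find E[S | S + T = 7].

P(S + T = 7) = 3/20.
Summing S·P(x,y) over outcomes with S + T = 7 gives 9/20.
E[S | S + T = 7] = (9/20) / (3/20) = 3.

3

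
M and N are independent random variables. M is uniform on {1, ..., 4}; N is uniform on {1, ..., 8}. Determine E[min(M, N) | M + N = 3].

P(M + N = 3) = 1/16.
Summing min(M,N)·P(x,y) over outcomes with M + N = 3 gives 1/16.
E[min(M, N) | M + N = 3] = (1/16) / (1/16) = 1.

1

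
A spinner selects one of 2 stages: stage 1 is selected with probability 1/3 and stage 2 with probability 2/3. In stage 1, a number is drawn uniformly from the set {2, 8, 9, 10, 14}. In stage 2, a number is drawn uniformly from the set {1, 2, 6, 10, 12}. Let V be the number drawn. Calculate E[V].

E[V | stage 1] = (2+8+9+10+14)/5 = 43/5.
E[V | stage 2] = (1+2+6+10+12)/5 = 31/5.
E[V] = (1/3)·(43/5) + (2/3)·(31/5) = 7.

7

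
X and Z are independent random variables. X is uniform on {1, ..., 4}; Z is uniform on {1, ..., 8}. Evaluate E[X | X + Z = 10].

Outcomes with X + Z = 10: (2,8), (3,7), (4,6), each with probability 1/32.
E[X | X + Z = 10] = (2 + 3 + 4) / 3 = 3.

3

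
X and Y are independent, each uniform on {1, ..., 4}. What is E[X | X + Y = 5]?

Outcomes with X + Y = 5: (1,4), (2,3), (3,2), (4,1), each with probability 1/16.
E[X | X + Y = 5] = (1 + 2 + 3 + 4) / 4 = 5/2.

5/2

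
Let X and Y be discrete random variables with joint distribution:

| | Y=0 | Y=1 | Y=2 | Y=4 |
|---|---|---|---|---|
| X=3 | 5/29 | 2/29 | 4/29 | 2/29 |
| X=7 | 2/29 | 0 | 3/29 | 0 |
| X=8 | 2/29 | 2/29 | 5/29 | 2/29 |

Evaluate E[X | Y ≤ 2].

28/5

P(Y ≤ 2) = 25/29.
Σ X·P over the event = 3·(5/29) + 3·(2/29) + 3·(4/29) + 7·(2/29) + 7·(3/29) + 8·(2/29) + 8·(2/29) + 8·(5/29) = 140/29.
E[X | Y ≤ 2] = (140/29) / (25/29) = 28/5.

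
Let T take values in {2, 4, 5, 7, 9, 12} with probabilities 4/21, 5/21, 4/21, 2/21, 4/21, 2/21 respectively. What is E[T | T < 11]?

98/19

P(T < 11) = 19/21.
Σ over the event: 2·4/21 + 4·5/21 + 5·4/21 + 7·2/21 + 9·4/21 = 14/3.
E[T | T < 11] = (14/3) / (19/21) = 98/19.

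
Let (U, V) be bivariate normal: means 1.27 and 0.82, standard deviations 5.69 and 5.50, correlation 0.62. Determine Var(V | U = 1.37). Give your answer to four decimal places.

The conditional variance in a bivariate normal is σ_V²(1 − ρ²), independent of x.
Var(V | U=1.37) = (5.50)²·(1 − (0.62)²) = 30.25·0.6156 = 18.6219.

18.6219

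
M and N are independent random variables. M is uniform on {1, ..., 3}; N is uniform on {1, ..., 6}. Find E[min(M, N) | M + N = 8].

5/2

P(M + N = 8) = 1/9.
Summing min(M,N)·P(x,y) over outcomes with M + N = 8 gives 5/18.
E[min(M, N) | M + N = 8] = (5/18) / (1/9) = 5/2.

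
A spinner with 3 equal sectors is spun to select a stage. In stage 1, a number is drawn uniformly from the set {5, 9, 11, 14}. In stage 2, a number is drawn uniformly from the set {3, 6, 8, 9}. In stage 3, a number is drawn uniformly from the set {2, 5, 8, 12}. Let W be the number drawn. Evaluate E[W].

23/3

E[W | stage 1] = (5+9+11+14)/4 = 39/4.
E[W | stage 2] = (3+6+8+9)/4 = 13/2.
E[W | stage 3] = (2+5+8+12)/4 = 27/4.
E[W] = (1/3)·(39/4) + (1/3)·(13/2) + (1/3)·(27/4) = 23/3.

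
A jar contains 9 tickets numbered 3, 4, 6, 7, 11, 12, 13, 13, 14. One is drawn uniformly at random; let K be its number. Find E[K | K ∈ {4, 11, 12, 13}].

53/5

P(K ∈ {4, 11, 12, 13}) = 5/9.
Σ over the event: 4·1/9 + 11·1/9 + 12·1/9 + 13·2/9 = 53/9.
E[K | K ∈ {4, 11, 12, 13}] = (53/9) / (5/9) = 53/5.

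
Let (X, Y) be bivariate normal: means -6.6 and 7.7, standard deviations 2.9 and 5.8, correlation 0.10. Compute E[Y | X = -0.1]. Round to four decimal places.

9.0000

E[Y | X=x] = μ_Y + ρ(σ_Y/σ_X)(x − μ_X) for jointly normal variables.
E[Y | X=-0.1] = 7.7 + (0.10)·(5.8/2.9)·(-0.1 − (-6.6)) = 7.7 + (0.2)·(6.5) = 9.0000.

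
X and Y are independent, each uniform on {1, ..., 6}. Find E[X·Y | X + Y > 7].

P(X + Y > 7) = 5/12.
Summing XY·P(x,y) over outcomes with X + Y > 7 gives 35/4.
E[X·Y | X + Y > 7] = (35/4) / (5/12) = 21.

21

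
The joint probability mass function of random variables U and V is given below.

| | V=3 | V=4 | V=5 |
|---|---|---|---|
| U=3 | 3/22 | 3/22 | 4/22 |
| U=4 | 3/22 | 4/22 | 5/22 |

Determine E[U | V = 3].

P(V = 3) = 3/11.
Σ U·P over the event = 3·(3/22) + 4·(3/22) = 21/22.
E[U | V = 3] = (21/22) / (3/11) = 7/2.

7/2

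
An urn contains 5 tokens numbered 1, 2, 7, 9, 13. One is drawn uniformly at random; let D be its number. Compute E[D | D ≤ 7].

P(D ≤ 7) = 3/5.
Σ over the event: 1·1/5 + 2·1/5 + 7·1/5 = 2.
E[D | D ≤ 7] = (2) / (3/5) = 10/3.

10/3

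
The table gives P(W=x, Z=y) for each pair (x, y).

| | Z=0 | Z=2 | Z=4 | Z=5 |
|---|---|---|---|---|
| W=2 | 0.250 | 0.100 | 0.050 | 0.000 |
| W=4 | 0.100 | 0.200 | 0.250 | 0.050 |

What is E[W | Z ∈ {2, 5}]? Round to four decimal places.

P(Z ∈ {2, 5}) = 0.350.
Σ W·P over the event = 2·(0.100) + 4·(0.200) + 4·(0.050) = 1.200.
E[W | Z ∈ {2, 5}] = (1.200) / (0.350) = 3.4286.

3.4286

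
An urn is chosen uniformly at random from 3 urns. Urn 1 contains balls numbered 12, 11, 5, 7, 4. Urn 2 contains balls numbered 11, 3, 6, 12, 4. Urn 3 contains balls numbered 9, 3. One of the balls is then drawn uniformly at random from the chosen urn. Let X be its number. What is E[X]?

7

E[X | urn 1] = (12+11+5+7+4)/5 = 39/5.
E[X | urn 2] = (11+3+6+12+4)/5 = 36/5.
E[X | urn 3] = (9+3)/2 = 6.
By the law of total expectation,
E[X] = (1/3)·(39/5) + (1/3)·(36/5) + (1/3)·(6) = 7.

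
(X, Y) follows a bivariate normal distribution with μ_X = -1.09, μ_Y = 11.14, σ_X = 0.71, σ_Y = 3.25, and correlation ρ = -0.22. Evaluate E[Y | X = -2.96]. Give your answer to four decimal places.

For a bivariate normal, E[Y | X=x] = μ_Y + ρ·(σ_Y/σ_X)·(x − μ_X).
E[Y | X=-2.96] = 11.14 + (-0.22)·(3.25/0.71)·(-2.96 − (-1.09)) = 11.14 + (-1.00704)·(-1.87) = 13.0232.

13.0232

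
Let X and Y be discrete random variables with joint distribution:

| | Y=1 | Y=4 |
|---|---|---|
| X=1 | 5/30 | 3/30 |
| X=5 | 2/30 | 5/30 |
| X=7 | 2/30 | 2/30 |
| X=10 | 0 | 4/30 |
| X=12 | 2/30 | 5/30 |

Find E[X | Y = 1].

53/11

P(Y = 1) = 11/30.
Σ X·P over the event = 1·(5/30) + 5·(2/30) + 7·(2/30) + 12·(2/30) = 53/30.
E[X | Y = 1] = (53/30) / (11/30) = 53/11.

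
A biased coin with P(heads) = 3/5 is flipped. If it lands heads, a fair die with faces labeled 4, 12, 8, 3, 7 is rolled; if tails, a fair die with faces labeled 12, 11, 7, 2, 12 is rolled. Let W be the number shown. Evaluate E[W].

E[W | heads] = (4+12+8+3+7)/5 = 34/5.
E[W | tails] = (12+11+7+2+12)/5 = 44/5.
By the law of total expectation,
E[W] = (3/5)·(34/5) + (2/5)·(44/5) = 38/5.

38/5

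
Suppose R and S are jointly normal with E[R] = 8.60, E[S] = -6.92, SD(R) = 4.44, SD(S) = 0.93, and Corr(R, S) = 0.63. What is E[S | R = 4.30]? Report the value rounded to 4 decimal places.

E[S | R=x] = μ_S + ρ(σ_S/σ_R)(x − μ_R) for jointly normal variables.
E[S | R=4.30] = -6.92 + (0.63)·(0.93/4.44)·(4.30 − (8.60)) = -6.92 + (0.13196)·(-4.3) = -7.4874.

-7.4874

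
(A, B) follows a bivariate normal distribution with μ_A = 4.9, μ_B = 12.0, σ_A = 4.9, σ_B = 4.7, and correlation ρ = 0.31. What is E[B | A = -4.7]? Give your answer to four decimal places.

9.1455

For a bivariate normal, E[B | A=x] = μ_B + ρ·(σ_B/σ_A)·(x − μ_A).
E[B | A=-4.7] = 12.0 + (0.31)·(4.7/4.9)·(-4.7 − (4.9)) = 12.0 + (0.297347)·(-9.6) = 9.1455.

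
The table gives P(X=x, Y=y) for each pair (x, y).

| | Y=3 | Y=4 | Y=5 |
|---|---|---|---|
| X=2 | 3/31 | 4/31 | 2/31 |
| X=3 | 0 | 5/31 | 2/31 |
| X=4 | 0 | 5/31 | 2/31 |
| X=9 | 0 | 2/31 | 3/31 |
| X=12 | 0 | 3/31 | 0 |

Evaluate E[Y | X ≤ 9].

59/14

P(X ≤ 9) = 28/31.
Summing Y·P(X=x,Y=y) over the conditioning event gives 118/31.
E[Y | X ≤ 9] = (118/31) / (28/31) = 59/14.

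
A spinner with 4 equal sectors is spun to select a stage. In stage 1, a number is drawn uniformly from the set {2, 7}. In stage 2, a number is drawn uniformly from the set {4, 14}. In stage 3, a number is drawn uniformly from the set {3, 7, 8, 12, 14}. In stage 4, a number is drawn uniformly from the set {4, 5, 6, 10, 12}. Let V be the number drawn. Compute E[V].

297/40

E[V | stage 1] = (2+7)/2 = 9/2.
E[V | stage 2] = (4+14)/2 = 9.
E[V | stage 3] = (3+7+8+12+14)/5 = 44/5.
E[V | stage 4] = (4+5+6+10+12)/5 = 37/5.
By the law of total expectation,
E[V] = (1/4)·(9/2) + (1/4)·(9) + (1/4)·(44/5) + (1/4)·(37/5) = 297/40.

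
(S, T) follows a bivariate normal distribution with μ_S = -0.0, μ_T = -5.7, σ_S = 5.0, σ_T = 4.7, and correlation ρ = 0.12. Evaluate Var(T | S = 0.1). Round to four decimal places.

The conditional variance in a bivariate normal is σ_T²(1 − ρ²), independent of x.
Var(T | S=0.1) = (4.7)²·(1 − (0.12)²) = 22.09·0.9856 = 21.7719.

21.7719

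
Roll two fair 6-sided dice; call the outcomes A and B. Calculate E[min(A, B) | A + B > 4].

P(A + B > 4) = 5/6.
Summing min(A,B)·P(x,y) over outcomes with A + B > 4 gives 7/3.
E[min(A, B) | A + B > 4] = (7/3) / (5/6) = 14/5.

14/5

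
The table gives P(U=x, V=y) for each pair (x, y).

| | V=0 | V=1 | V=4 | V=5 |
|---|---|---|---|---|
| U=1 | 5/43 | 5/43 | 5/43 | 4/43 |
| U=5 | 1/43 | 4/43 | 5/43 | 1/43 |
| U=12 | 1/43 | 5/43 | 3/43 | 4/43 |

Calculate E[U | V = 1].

P(V = 1) = 14/43.
Σ U·P over the event = 1·(5/43) + 5·(4/43) + 12·(5/43) = 85/43.
E[U | V = 1] = (85/43) / (14/43) = 85/14.

85/14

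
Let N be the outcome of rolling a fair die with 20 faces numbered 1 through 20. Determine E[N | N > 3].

12

P(N > 3) = 17/20.
E[N | N > 3] = (51/5) / (17/20) = 12.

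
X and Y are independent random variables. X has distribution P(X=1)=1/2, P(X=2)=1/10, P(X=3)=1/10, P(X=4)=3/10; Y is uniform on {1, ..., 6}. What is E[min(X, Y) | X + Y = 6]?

8/5

P(X + Y = 6) = 1/6.
Summing min(X,Y)·P(x,y) over outcomes with X + Y = 6 gives 4/15.
E[min(X, Y) | X + Y = 6] = (4/15) / (1/6) = 8/5.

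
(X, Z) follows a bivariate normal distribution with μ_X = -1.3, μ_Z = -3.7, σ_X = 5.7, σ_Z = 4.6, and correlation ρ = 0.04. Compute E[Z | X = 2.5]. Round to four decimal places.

E[Z | X=x] = μ_Z + ρ(σ_Z/σ_X)(x − μ_X) for jointly normal variables.
E[Z | X=2.5] = -3.7 + (0.04)·(4.6/5.7)·(2.5 − (-1.3)) = -3.7 + (0.032281)·(3.8) = -3.5773.

-3.5773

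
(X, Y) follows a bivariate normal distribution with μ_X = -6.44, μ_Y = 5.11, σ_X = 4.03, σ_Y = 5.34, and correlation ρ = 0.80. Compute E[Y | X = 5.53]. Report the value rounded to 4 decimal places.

The regression of Y on X has slope ρ·σ_Y/σ_X and passes through (μ_X, μ_Y).
E[Y | X=5.53] = 5.11 + (0.80)·(5.34/4.03)·(5.53 − (-6.44)) = 5.11 + (1.06005)·(11.97) = 17.7988.

17.7988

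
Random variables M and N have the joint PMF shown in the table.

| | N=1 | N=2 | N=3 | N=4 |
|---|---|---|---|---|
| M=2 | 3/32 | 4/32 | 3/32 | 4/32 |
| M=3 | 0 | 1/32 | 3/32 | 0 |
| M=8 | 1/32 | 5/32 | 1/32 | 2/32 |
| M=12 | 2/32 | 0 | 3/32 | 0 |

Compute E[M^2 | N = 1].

P(N = 1) = 3/16.
Σ M^2·P over the event = 4·(3/32) + 64·(1/32) + 144·(2/32) = 91/8.
E[M^2 | N = 1] = (91/8) / (3/16) = 182/3.

182/3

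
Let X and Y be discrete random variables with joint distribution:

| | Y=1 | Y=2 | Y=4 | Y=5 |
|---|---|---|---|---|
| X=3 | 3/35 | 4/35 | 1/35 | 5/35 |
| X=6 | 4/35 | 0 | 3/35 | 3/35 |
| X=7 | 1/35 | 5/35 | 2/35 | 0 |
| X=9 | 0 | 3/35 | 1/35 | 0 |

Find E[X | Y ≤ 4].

158/27

P(Y ≤ 4) = 27/35.
Summing X·P(X=x,Y=y) over the conditioning event gives 158/35.
E[X | Y ≤ 4] = (158/35) / (27/35) = 158/27.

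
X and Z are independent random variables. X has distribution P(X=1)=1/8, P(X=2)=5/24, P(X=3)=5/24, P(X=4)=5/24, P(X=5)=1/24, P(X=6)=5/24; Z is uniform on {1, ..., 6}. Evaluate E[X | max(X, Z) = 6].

233/49

P(max(X, Z) = 6) = 49/144.
Summing X·P(x,y) over outcomes with max(X, Z) = 6 gives 233/144.
E[X | max(X, Z) = 6] = (233/144) / (49/144) = 233/49.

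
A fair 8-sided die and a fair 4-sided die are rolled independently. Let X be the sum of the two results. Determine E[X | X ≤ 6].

P(X ≤ 6) = 7/16.
Σ over the event: 2·1/32 + 3·1/16 + 4·3/32 + 5·1/8 + 6·1/8 = 2.
E[X | X ≤ 6] = (2) / (7/16) = 32/7.

32/7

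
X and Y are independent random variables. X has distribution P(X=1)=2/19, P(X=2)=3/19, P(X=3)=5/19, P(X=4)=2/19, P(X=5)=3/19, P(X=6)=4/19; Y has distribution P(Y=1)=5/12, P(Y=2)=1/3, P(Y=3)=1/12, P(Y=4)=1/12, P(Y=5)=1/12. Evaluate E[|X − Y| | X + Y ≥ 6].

351/121

P(X + Y ≥ 6) = 121/228.
Summing |X−Y|·P(x,y) over outcomes with X + Y ≥ 6 gives 117/76.
E[|X − Y| | X + Y ≥ 6] = (117/76) / (121/228) = 351/121.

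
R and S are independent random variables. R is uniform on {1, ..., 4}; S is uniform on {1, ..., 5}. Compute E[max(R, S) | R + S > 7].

14/3

Outcomes with R + S > 7: (3,5), (4,4), (4,5), each with probability 1/20.
E[max(R, S) | R + S > 7] = (5 + 4 + 5) / 3 = 14/3.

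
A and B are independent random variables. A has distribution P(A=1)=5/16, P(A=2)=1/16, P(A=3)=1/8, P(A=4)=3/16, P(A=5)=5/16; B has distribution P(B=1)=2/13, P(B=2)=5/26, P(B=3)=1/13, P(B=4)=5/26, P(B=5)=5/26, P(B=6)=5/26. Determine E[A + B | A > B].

886/135

P(A > B) = 135/416.
Summing (A+B)·P(x,y) over outcomes with A > B gives 443/208.
E[A + B | A > B] = (443/208) / (135/416) = 886/135.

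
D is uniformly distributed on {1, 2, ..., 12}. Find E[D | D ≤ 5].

3

Given D ≤ 5, D is equally likely to be any of {1, 2, 3, 4, 5}.
E[D | D ≤ 5] = (1 + 2 + 3 + 4 + 5) / 5 = 3.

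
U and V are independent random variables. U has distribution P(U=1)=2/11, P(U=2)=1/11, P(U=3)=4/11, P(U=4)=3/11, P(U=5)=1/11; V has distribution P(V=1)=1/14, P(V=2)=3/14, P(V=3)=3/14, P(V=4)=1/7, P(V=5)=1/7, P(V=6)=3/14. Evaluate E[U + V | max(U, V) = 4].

P(max(U, V) = 4) = 41/154.
Summing (U+V)·P(x,y) over outcomes with max(U, V) = 4 gives 134/77.
E[U + V | max(U, V) = 4] = (134/77) / (41/154) = 268/41.

268/41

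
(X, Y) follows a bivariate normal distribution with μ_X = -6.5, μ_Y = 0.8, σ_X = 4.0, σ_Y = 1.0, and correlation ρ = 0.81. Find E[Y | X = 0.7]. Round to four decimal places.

2.2580

E[Y | X=x] = μ_Y + ρ(σ_Y/σ_X)(x − μ_X) for jointly normal variables.
E[Y | X=0.7] = 0.8 + (0.81)·(1.0/4.0)·(0.7 − (-6.5)) = 0.8 + (0.2025)·(7.2) = 2.2580.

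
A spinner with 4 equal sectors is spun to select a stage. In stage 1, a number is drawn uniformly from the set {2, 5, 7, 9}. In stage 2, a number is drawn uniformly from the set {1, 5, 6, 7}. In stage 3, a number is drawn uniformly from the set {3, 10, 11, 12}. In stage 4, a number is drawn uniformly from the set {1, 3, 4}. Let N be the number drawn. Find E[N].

E[N | stage 1] = (2+5+7+9)/4 = 23/4.
E[N | stage 2] = (1+5+6+7)/4 = 19/4.
E[N | stage 3] = (3+10+11+12)/4 = 9.
E[N | stage 4] = (1+3+4)/3 = 8/3.
E[N] = (1/4)·(23/4) + (1/4)·(19/4) + (1/4)·(9) + (1/4)·(8/3) = 133/24.

133/24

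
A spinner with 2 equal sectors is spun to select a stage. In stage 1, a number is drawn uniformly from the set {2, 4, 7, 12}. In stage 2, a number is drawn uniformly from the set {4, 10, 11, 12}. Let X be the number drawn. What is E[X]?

E[X | stage 1] = (2+4+7+12)/4 = 25/4.
E[X | stage 2] = (4+10+11+12)/4 = 37/4.
By the law of total expectation,
E[X] = (1/2)·(25/4) + (1/2)·(37/4) = 31/4.

31/4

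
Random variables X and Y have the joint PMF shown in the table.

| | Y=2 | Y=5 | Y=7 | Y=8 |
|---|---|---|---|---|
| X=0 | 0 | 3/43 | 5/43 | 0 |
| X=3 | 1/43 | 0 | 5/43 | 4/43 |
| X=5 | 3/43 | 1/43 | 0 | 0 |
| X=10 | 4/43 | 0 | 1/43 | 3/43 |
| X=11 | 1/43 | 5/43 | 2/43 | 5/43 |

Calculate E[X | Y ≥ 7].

P(Y ≥ 7) = 25/43.
Σ X·P over the event = 0·(5/43) + 3·(5/43) + 3·(4/43) + 10·(1/43) + 10·(3/43) + 11·(2/43) + 11·(5/43) = 144/43.
E[X | Y ≥ 7] = (144/43) / (25/43) = 144/25.

144/25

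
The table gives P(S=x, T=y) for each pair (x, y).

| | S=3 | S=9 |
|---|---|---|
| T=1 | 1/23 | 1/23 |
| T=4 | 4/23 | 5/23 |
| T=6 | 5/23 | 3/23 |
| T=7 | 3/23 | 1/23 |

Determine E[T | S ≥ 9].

P(S ≥ 9) = 10/23.
Σ T·P over the event = 1·(1/23) + 4·(5/23) + 6·(3/23) + 7·(1/23) = 2.
E[T | S ≥ 9] = (2) / (10/23) = 23/5.

23/5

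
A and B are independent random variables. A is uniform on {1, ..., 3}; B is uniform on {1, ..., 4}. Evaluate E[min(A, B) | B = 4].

2

Outcomes with B = 4: (1,4), (2,4), (3,4), each with probability 1/12.
E[min(A, B) | B = 4] = (1 + 2 + 3) / 3 = 2.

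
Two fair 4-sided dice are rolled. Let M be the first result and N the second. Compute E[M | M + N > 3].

P(M + N > 3) = 13/16.
Summing M·P(x,y) over outcomes with M + N > 3 gives 9/4.
E[M | M + N > 3] = (9/4) / (13/16) = 36/13.

36/13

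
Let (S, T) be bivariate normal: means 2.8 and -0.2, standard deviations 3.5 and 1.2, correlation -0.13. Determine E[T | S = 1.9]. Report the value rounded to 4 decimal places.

-0.1599

For a bivariate normal, E[T | S=x] = μ_T + ρ·(σ_T/σ_S)·(x − μ_S).
E[T | S=1.9] = -0.2 + (-0.13)·(1.2/3.5)·(1.9 − (2.8)) = -0.2 + (-0.044571)·(-0.9) = -0.1599.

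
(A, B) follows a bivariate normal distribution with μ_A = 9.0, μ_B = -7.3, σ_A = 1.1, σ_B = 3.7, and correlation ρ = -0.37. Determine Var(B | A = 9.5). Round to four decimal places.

The conditional variance in a bivariate normal is σ_B²(1 − ρ²), independent of x.
Var(B | A=9.5) = (3.7)²·(1 − (-0.37)²) = 13.69·0.8631 = 11.8158.

11.8158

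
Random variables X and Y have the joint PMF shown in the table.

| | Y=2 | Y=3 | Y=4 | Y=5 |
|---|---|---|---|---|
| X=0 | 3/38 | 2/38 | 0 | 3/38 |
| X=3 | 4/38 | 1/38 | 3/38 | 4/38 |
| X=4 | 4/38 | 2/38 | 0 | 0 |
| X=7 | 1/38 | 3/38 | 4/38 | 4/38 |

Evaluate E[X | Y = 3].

4

P(Y = 3) = 4/19.
Σ X·P over the event = 0·(2/38) + 3·(1/38) + 4·(2/38) + 7·(3/38) = 16/19.
E[X | Y = 3] = (16/19) / (4/19) = 4.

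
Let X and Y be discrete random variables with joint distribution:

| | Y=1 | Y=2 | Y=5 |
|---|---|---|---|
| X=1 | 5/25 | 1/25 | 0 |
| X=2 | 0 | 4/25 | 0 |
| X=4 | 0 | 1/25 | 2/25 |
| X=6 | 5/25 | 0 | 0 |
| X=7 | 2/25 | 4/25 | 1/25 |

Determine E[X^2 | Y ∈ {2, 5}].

P(Y ∈ {2, 5}) = 13/25.
Σ X^2·P over the event = 1·(1/25) + 4·(4/25) + 16·(1/25) + 16·(2/25) + 49·(4/25) + 49·(1/25) = 62/5.
E[X^2 | Y ∈ {2, 5}] = (62/5) / (13/25) = 310/13.

310/13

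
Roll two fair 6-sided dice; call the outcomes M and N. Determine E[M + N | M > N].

P(M > N) = 5/12.
Summing (M+N)·P(x,y) over outcomes with M > N gives 35/12.
E[M + N | M > N] = (35/12) / (5/12) = 7.

7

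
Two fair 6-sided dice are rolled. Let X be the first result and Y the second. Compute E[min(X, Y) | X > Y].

P(X > Y) = 5/12.
Summing min(X,Y)·P(x,y) over outcomes with X > Y gives 35/36.
E[min(X, Y) | X > Y] = (35/36) / (5/12) = 7/3.

7/3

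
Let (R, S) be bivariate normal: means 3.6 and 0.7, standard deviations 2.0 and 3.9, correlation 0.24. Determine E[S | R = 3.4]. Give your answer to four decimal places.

E[S | R=x] = μ_S + ρ(σ_S/σ_R)(x − μ_R) for jointly normal variables.
E[S | R=3.4] = 0.7 + (0.24)·(3.9/2.0)·(3.4 − (3.6)) = 0.7 + (0.468)·(-0.2) = 0.6064.

0.6064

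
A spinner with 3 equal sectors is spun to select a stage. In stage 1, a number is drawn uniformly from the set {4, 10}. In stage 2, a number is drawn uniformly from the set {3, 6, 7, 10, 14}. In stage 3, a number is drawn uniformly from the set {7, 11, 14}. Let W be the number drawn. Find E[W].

E[W | stage 1] = (4+10)/2 = 7.
E[W | stage 2] = (3+6+7+10+14)/5 = 8.
E[W | stage 3] = (7+11+14)/3 = 32/3.
By the law of total expectation,
E[W] = (1/3)·(7) + (1/3)·(8) + (1/3)·(32/3) = 77/9.

77/9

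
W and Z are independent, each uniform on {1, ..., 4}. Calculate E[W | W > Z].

Outcomes with W > Z: (2,1), (3,1), (3,2), (4,1), (4,2), (4,3), each with probability 1/16.
E[W | W > Z] = (2 + 3 + 3 + 4 + 4 + 4) / 6 = 10/3.

10/3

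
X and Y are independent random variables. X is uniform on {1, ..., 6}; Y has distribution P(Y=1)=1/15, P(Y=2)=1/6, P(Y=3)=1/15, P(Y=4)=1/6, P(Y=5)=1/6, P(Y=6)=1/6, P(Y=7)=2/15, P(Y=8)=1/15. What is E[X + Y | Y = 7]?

P(Y = 7) = 2/15.
Summing (X+Y)·P(x,y) over outcomes with Y = 7 gives 7/5.
E[X + Y | Y = 7] = (7/5) / (2/15) = 21/2.

21/2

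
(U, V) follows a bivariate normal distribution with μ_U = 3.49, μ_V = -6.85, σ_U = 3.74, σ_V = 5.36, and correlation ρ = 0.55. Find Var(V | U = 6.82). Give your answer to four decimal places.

20.0389

For a bivariate normal, Var(V | U=x) = σ_V²(1 − ρ²).
Var(V | U=6.82) = (5.36)²·(1 − (0.55)²) = 28.7296·0.6975 = 20.0389.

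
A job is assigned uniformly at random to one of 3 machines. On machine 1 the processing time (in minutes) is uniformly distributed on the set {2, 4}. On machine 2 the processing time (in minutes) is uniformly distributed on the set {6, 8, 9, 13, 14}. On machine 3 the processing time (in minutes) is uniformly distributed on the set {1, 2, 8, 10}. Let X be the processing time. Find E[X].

73/12

E[X | machine 1] = (2+4)/2 = 3.
E[X | machine 2] = (6+8+9+13+14)/5 = 10.
E[X | machine 3] = (1+2+8+10)/4 = 21/4.
By the law of total expectation,
E[X] = (1/3)·(3) + (1/3)·(10) + (1/3)·(21/4) = 73/12.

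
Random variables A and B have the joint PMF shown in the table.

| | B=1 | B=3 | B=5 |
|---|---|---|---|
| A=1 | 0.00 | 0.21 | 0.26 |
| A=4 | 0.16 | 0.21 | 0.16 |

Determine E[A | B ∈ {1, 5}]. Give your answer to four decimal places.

P(B ∈ {1, 5}) = 0.58.
Σ A·P over the event = 1·(0.26) + 4·(0.16) + 4·(0.16) = 1.54.
E[A | B ∈ {1, 5}] = (1.54) / (0.58) = 2.6552.

2.6552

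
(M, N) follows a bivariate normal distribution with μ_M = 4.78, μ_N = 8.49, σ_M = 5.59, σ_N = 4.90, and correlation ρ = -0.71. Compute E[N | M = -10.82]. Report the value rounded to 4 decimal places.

18.1988

The regression of N on M has slope ρ·σ_N/σ_M and passes through (μ_M, μ_N).
E[N | M=-10.82] = 8.49 + (-0.71)·(4.90/5.59)·(-10.82 − (4.78)) = 8.49 + (-0.62236)·(-15.6) = 18.1988.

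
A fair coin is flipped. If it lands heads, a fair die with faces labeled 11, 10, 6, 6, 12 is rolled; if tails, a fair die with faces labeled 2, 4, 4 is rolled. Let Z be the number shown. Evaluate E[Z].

37/6

E[Z | heads] = (11+10+6+6+12)/5 = 9.
E[Z | tails] = (2+4+4)/3 = 10/3.
By the law of total expectation,
E[Z] = (1/2)·(9) + (1/2)·(10/3) = 37/6.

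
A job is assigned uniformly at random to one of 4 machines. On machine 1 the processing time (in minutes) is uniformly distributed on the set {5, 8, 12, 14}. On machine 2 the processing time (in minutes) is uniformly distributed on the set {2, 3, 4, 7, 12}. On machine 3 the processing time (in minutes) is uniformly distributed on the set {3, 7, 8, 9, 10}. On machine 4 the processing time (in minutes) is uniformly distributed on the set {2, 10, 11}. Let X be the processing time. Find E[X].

365/48

E[X | machine 1] = (5+8+12+14)/4 = 39/4.
E[X | machine 2] = (2+3+4+7+12)/5 = 28/5.
E[X | machine 3] = (3+7+8+9+10)/5 = 37/5.
E[X | machine 4] = (2+10+11)/3 = 23/3.
By the law of total expectation,
E[X] = (1/4)·(39/4) + (1/4)·(28/5) + (1/4)·(37/5) + (1/4)·(23/3) = 365/48.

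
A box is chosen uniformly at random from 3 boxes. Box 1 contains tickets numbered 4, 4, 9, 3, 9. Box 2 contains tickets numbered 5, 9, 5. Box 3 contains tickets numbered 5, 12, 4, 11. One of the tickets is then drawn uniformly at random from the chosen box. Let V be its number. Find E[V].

E[V | box 1] = (4+4+9+3+9)/5 = 29/5.
E[V | box 2] = (5+9+5)/3 = 19/3.
E[V | box 3] = (5+12+4+11)/4 = 8.
E[V] = (1/3)·(29/5) + (1/3)·(19/3) + (1/3)·(8) = 302/45.

302/45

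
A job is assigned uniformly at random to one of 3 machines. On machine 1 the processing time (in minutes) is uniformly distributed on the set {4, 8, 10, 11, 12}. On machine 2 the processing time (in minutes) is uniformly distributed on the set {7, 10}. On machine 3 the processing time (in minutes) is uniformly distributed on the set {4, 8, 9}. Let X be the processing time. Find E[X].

E[X | machine 1] = (4+8+10+11+12)/5 = 9.
E[X | machine 2] = (7+10)/2 = 17/2.
E[X | machine 3] = (4+8+9)/3 = 7.
By the law of total expectation,
E[X] = (1/3)·(9) + (1/3)·(17/2) + (1/3)·(7) = 49/6.

49/6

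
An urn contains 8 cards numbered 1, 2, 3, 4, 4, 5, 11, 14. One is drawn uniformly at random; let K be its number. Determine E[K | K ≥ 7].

25/2

P(K ≥ 7) = 1/4.
Σ over the event: 11·1/8 + 14·1/8 = 25/8.
E[K | K ≥ 7] = (25/8) / (1/4) = 25/2.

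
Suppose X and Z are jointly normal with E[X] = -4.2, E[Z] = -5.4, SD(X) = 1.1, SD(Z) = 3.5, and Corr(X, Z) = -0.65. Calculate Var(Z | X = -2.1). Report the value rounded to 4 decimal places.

7.0744

The conditional variance in a bivariate normal is σ_Z²(1 − ρ²), independent of x.
Var(Z | X=-2.1) = (3.5)²·(1 − (-0.65)²) = 12.25·0.5775 = 7.0744.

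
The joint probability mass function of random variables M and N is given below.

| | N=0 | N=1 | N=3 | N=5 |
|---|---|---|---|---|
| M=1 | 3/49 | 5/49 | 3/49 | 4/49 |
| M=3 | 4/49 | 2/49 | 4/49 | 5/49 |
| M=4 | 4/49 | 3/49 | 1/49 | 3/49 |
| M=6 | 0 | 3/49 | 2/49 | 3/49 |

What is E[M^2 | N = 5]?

41/3

P(N = 5) = 15/49.
Summing M^2·P(M=x,N=y) over the conditioning event gives 205/49.
E[M^2 | N = 5] = (205/49) / (15/49) = 41/3.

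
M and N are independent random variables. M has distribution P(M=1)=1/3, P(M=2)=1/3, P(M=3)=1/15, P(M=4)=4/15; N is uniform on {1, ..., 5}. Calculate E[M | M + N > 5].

P(M + N > 5) = 34/75.
Summing M·P(x,y) over outcomes with M + N > 5 gives 98/75.
E[M | M + N > 5] = (98/75) / (34/75) = 49/17.

49/17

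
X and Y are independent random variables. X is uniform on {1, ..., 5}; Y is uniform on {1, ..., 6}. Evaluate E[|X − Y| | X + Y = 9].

5/3

Outcomes with X + Y = 9: (3,6), (4,5), (5,4), each with probability 1/30.
E[|X − Y| | X + Y = 9] = (3 + 1 + 1) / 3 = 5/3.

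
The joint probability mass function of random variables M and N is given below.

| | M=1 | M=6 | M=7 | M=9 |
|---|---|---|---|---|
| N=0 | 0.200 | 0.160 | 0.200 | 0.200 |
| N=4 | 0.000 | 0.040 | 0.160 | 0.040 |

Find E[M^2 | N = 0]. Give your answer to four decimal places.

42.0526

P(N = 0) = 0.760.
Σ M^2·P over the event = 1·(0.200) + 36·(0.160) + 49·(0.200) + 81·(0.200) = 31.960.
E[M^2 | N = 0] = (31.960) / (0.760) = 42.0526.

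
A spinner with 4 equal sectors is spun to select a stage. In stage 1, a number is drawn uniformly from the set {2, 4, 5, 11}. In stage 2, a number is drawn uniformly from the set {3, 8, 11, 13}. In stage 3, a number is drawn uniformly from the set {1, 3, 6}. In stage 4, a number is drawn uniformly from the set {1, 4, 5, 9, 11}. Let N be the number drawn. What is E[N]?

283/48

E[N | stage 1] = (2+4+5+11)/4 = 11/2.
E[N | stage 2] = (3+8+11+13)/4 = 35/4.
E[N | stage 3] = (1+3+6)/3 = 10/3.
E[N | stage 4] = (1+4+5+9+11)/5 = 6.
E[N] = (1/4)·(11/2) + (1/4)·(35/4) + (1/4)·(10/3) + (1/4)·(6) = 283/48.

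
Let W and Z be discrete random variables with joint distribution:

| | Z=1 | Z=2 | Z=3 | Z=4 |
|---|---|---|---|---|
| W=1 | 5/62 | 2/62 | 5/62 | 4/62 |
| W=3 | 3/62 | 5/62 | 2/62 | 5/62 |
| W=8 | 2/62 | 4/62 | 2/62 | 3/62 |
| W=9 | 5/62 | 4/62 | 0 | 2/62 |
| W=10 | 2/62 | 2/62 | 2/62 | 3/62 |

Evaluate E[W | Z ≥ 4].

P(Z ≥ 4) = 17/62.
Σ W·P over the event = 1·(4/62) + 3·(5/62) + 8·(3/62) + 9·(2/62) + 10·(3/62) = 91/62.
E[W | Z ≥ 4] = (91/62) / (17/62) = 91/17.

91/17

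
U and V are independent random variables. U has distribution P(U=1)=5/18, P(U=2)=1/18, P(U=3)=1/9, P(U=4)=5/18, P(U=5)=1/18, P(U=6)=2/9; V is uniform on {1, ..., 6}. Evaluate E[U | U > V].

P(U > V) = 11/27.
Summing U·P(x,y) over outcomes with U > V gives 107/54.
E[U | U > V] = (107/54) / (11/27) = 107/22.

107/22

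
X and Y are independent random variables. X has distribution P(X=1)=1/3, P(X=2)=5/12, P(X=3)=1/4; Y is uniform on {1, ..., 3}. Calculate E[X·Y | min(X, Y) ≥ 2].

95/16

P(min(X, Y) ≥ 2) = 4/9.
Summing XY·P(x,y) over outcomes with min(X, Y) ≥ 2 gives 95/36.
E[X·Y | min(X, Y) ≥ 2] = (95/36) / (4/9) = 95/16.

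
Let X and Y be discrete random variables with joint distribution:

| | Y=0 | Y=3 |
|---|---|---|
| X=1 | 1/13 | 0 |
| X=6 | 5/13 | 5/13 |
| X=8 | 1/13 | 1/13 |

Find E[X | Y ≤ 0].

P(Y ≤ 0) = 7/13.
Σ X·P over the event = 1·(1/13) + 6·(5/13) + 8·(1/13) = 3.
E[X | Y ≤ 0] = (3) / (7/13) = 39/7.

39/7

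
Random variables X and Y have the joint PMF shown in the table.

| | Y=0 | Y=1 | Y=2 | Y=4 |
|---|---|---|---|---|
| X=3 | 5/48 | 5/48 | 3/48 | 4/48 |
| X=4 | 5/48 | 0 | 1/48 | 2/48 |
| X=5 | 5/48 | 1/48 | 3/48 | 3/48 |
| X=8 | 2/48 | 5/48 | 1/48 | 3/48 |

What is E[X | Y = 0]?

76/17

P(Y = 0) = 17/48.
Σ X·P over the event = 3·(5/48) + 4·(5/48) + 5·(5/48) + 8·(2/48) = 19/12.
E[X | Y = 0] = (19/12) / (17/48) = 76/17.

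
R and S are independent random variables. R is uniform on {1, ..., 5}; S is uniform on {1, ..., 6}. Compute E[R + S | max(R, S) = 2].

Outcomes with max(R, S) = 2: (1,2), (2,1), (2,2), each with probability 1/30.
E[R + S | max(R, S) = 2] = (3 + 3 + 4) / 3 = 10/3.

10/3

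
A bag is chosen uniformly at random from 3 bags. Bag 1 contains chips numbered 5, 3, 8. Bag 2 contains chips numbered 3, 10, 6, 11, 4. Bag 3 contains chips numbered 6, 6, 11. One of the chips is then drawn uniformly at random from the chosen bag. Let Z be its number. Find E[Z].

E[Z | bag 1] = (5+3+8)/3 = 16/3.
E[Z | bag 2] = (3+10+6+11+4)/5 = 34/5.
E[Z | bag 3] = (6+6+11)/3 = 23/3.
E[Z] = (1/3)·(16/3) + (1/3)·(34/5) + (1/3)·(23/3) = 33/5.

33/5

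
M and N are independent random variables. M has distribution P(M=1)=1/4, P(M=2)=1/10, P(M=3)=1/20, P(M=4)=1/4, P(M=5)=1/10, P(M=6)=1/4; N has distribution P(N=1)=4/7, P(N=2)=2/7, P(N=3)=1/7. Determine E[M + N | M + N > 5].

P(M + N > 5) = 13/28.
Summing (M+N)·P(x,y) over outcomes with M + N > 5 gives 229/70.
E[M + N | M + N > 5] = (229/70) / (13/28) = 458/65.

458/65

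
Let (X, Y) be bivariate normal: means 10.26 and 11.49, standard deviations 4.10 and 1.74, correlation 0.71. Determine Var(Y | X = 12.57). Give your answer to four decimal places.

The conditional variance in a bivariate normal is σ_Y²(1 − ρ²), independent of x.
Var(Y | X=12.57) = (1.74)²·(1 − (0.71)²) = 3.0276·0.4959 = 1.5014.

1.5014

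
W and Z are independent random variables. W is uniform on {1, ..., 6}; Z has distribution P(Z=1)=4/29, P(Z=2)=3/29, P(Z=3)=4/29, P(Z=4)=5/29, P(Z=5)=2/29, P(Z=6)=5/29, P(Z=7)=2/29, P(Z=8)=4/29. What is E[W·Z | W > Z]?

81/7

P(W > Z) = 28/87.
Summing WZ·P(x,y) over outcomes with W > Z gives 108/29.
E[W·Z | W > Z] = (108/29) / (28/87) = 81/7.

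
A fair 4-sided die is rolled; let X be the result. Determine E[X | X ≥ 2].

3

Given X ≥ 2, X is equally likely to be any of {2, 3, 4}.
E[X | X ≥ 2] = (2 + 3 + 4) / 3 = 3.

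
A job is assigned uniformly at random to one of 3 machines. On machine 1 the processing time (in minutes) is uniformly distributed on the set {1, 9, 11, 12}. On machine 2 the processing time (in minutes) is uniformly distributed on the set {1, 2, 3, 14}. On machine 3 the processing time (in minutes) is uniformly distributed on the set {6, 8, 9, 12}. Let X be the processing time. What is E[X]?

E[X | machine 1] = (1+9+11+12)/4 = 33/4.
E[X | machine 2] = (1+2+3+14)/4 = 5.
E[X | machine 3] = (6+8+9+12)/4 = 35/4.
E[X] = (1/3)·(33/4) + (1/3)·(5) + (1/3)·(35/4) = 22/3.

22/3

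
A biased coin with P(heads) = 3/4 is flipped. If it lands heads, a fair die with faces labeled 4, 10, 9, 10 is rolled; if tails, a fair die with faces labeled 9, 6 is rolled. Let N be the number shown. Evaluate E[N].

129/16

E[N | heads] = (4+10+9+10)/4 = 33/4.
E[N | tails] = (9+6)/2 = 15/2.
E[N] = (3/4)·(33/4) + (1/4)·(15/2) = 129/16.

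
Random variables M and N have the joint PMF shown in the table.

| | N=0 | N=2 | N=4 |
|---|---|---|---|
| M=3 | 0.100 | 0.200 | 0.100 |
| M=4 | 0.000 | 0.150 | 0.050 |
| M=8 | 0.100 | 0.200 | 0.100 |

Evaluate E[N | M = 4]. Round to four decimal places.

P(M = 4) = 0.200.
Σ N·P over the event = 2·(0.150) + 4·(0.050) = 0.500.
E[N | M = 4] = (0.500) / (0.200) = 2.5000.

2.5000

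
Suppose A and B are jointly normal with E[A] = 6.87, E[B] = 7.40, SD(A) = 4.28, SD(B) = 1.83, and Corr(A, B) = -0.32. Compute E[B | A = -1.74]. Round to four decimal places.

The regression of B on A has slope ρ·σ_B/σ_A and passes through (μ_A, μ_B).
E[B | A=-1.74] = 7.40 + (-0.32)·(1.83/4.28)·(-1.74 − (6.87)) = 7.40 + (-0.13682)·(-8.61) = 8.5780.

8.5780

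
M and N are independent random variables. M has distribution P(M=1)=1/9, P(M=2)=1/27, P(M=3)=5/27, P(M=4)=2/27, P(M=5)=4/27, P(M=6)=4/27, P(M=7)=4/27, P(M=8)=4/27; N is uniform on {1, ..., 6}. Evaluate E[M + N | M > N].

912/101

P(M > N) = 101/162.
Summing (M+N)·P(x,y) over outcomes with M > N gives 152/27.
E[M + N | M > N] = (152/27) / (101/162) = 912/101.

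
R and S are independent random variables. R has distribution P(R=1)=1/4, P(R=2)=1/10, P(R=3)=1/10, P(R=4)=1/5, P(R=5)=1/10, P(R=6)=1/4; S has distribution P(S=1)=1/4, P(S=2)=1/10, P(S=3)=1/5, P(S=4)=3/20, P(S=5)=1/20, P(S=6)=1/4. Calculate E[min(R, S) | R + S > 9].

P(R + S > 9) = 77/400.
Summing min(R,S)·P(x,y) over outcomes with R + S > 9 gives 15/16.
E[min(R, S) | R + S > 9] = (15/16) / (77/400) = 375/77.

375/77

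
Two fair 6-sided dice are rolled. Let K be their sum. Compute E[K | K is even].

7

P(K is even) = 1/2.
Σ over the event: 2·1/36 + 4·1/12 + 6·5/36 + 8·5/36 + 10·1/12 + 12·1/36 = 7/2.
E[K | K is even] = (7/2) / (1/2) = 7.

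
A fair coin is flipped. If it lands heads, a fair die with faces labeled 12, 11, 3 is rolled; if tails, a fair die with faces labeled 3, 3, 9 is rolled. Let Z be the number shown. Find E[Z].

E[Z | heads] = (12+11+3)/3 = 26/3.
E[Z | tails] = (3+3+9)/3 = 5.
By the law of total expectation,
E[Z] = (1/2)·(26/3) + (1/2)·(5) = 41/6.

41/6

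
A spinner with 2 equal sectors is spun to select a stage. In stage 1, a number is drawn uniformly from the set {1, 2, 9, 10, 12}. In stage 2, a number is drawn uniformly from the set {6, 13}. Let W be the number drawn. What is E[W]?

E[W | stage 1] = (1+2+9+10+12)/5 = 34/5.
E[W | stage 2] = (6+13)/2 = 19/2.
By the law of total expectation,
E[W] = (1/2)·(34/5) + (1/2)·(19/2) = 163/20.

163/20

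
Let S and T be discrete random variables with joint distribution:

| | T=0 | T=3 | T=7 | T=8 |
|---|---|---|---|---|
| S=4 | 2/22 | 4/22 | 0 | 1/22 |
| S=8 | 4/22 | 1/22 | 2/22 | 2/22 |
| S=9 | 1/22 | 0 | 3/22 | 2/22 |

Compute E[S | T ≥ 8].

38/5

P(T ≥ 8) = 5/22.
Σ S·P over the event = 4·(1/22) + 8·(2/22) + 9·(2/22) = 19/11.
E[S | T ≥ 8] = (19/11) / (5/22) = 38/5.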